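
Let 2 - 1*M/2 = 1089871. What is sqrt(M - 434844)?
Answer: I*sqrt(2614582) ≈ 1617.0*I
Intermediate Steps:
M = -2179738 (M = 4 - 2*1089871 = 4 - 2179742 = -2179738)
sqrt(M - 434844) = sqrt(-2179738 - 434844) = sqrt(-2614582) = I*sqrt(2614582)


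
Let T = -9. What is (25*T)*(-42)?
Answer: 9450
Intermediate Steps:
(25*T)*(-42) = (25*(-9))*(-42) = -225*(-42) = 9450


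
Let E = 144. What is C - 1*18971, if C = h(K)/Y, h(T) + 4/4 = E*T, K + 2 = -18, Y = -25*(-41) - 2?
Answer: -19410214/1023 ≈ -18974.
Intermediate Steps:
Y = 1023 (Y = 1025 - 2 = 1023)
K = -20 (K = -2 - 18 = -20)
h(T) = -1 + 144*T
C = -2881/1023 (C = (-1 + 144*(-20))/1023 = (-1 - 2880)*(1/1023) = -2881*1/1023 = -2881/1023 ≈ -2.8162)
C - 1*18971 = -2881/1023 - 1*18971 = -2881/1023 - 18971 = -19410214/1023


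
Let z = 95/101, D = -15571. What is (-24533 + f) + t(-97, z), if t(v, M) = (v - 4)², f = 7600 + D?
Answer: -22303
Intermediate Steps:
f = -7971 (f = 7600 - 15571 = -7971)
z = 95/101 (z = 95*(1/101) = 95/101 ≈ 0.94059)
t(v, M) = (-4 + v)²
(-24533 + f) + t(-97, z) = (-24533 - 7971) + (-4 - 97)² = -32504 + (-101)² = -32504 + 10201 = -22303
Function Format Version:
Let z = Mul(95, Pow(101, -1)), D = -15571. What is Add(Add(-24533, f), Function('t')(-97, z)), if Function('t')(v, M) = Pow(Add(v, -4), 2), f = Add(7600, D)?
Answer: -22303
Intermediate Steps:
f = -7971 (f = Add(7600, -15571) = -7971)
z = Rational(95, 101) (z = Mul(95, Rational(1, 101)) = Rational(95, 101) ≈ 0.94059)
Function('t')(v, M) = Pow(Add(-4, v), 2)
Add(Add(-24533, f), Function('t')(-97, z)) = Add(Add(-24533, -7971), Pow(Add(-4, -97), 2)) = Add(-32504, Pow(-101, 2)) = Add(-32504, 10201) = -22303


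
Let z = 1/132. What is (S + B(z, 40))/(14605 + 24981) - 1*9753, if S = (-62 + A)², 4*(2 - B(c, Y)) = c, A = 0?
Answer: -203849401537/20901408 ≈ -9752.9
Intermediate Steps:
z = 1/132 ≈ 0.0075758
B(c, Y) = 2 - c/4
S = 3844 (S = (-62 + 0)² = (-62)² = 3844)
(S + B(z, 40))/(14605 + 24981) - 1*9753 = (3844 + (2 - ¼*1/132))/(14605 + 24981) - 1*9753 = (3844 + (2 - 1/528))/39586 - 9753 = (3844 + 1055/528)*(1/39586) - 9753 = (2030687/528)*(1/39586) - 9753 = 2030687/20901408 - 9753 = -203849401537/20901408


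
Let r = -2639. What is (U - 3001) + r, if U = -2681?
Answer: -8321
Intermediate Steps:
(U - 3001) + r = (-2681 - 3001) - 2639 = -5682 - 2639 = -8321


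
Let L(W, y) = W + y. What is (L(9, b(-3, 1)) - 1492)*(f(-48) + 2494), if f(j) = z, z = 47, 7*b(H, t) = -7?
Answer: -3770844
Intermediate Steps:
b(H, t) = -1 (b(H, t) = (⅐)*(-7) = -1)
f(j) = 47
(L(9, b(-3, 1)) - 1492)*(f(-48) + 2494) = ((9 - 1) - 1492)*(47 + 2494) = (8 - 1492)*2541 = -1484*2541 = -3770844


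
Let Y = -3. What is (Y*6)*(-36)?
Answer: 648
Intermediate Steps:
(Y*6)*(-36) = -3*6*(-36) = -18*(-36) = 648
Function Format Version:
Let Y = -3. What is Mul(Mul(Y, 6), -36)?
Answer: 648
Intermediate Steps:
Mul(Mul(Y, 6), -36) = Mul(Mul(-3, 6), -36) = Mul(-18, -36) = 648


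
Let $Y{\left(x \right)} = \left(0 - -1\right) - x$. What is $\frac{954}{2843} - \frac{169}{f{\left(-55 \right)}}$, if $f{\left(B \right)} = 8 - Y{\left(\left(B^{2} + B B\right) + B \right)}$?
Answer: $\frac{5245441}{17063686} \approx 0.3074$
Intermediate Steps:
$Y{\left(x \right)} = 1 - x$ ($Y{\left(x \right)} = \left(0 + 1\right) - x = 1 - x$)
$f{\left(B \right)} = 7 + B + 2 B^{2}$ ($f{\left(B \right)} = 8 - \left(1 - \left(\left(B^{2} + B B\right) + B\right)\right) = 8 - \left(1 - \left(\left(B^{2} + B^{2}\right) + B\right)\right) = 8 - \left(1 - \left(2 B^{2} + B\right)\right) = 8 - \left(1 - \left(B + 2 B^{2}\right)\right) = 8 - \left(1 - B - 2 B^{2}\right) = 8 + \left(-1 + B + 2 B^{2}\right) = 7 + B + 2 B^{2}$)
$\frac{954}{2843} - \frac{169}{f{\left(-55 \right)}} = \frac{954}{2843} - \frac{169}{7 - 55 \left(1 + 2 \left(-55\right)\right)} = 954 \cdot \frac{1}{2843} - \frac{169}{7 - 55 \left(1 - 110\right)} = \frac{954}{2843} - \frac{169}{7 - -5995} = \frac{954}{2843} - \frac{169}{7 + 5995} = \frac{954}{2843} - \frac{169}{6002} = \frac{5245441}{17063686}$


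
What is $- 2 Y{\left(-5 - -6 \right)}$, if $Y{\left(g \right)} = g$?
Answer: $-2$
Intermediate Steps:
$- 2 Y{\left(-5 - -6 \right)} = - 2 \left(-5 - -6\right) = - 2 \left(-5 + 6\right) = \left(-2\right) 1 = -2$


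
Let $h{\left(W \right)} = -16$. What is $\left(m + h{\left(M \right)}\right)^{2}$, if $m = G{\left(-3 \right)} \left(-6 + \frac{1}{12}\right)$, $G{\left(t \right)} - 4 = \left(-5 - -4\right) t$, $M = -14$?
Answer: $\frac{474721}{144} \approx 3296.7$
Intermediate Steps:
$G{\left(t \right)} = 4 - t$ ($G{\left(t \right)} = 4 + \left(-5 - -4\right) t = 4 + \left(-5 + 4\right) t = 4 - t$)
$m = - \frac{497}{12}$ ($m = \left(4 - -3\right) \left(-6 + \frac{1}{12}\right) = \left(4 + 3\right) \left(-6 + \frac{1}{12}\right) = 7 \left(- \frac{71}{12}\right) = - \frac{497}{12} \approx -41.417$)
$\left(m + h{\left(M \right)}\right)^{2} = \left(- \frac{497}{12} - 16\right)^{2} = \left(- \frac{689}{12}\right)^{2} = \frac{474721}{144}$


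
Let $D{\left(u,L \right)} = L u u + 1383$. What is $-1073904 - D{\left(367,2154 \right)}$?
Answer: $-291195393$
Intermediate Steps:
$D{\left(u,L \right)} = 1383 + L u^{2}$ ($D{\left(u,L \right)} = L u^{2} + 1383 = 1383 + L u^{2}$)
$-1073904 - D{\left(367,2154 \right)} = -1073904 - \left(1383 + 2154 \cdot 367^{2}\right) = -1073904 - \left(1383 + 2154 \cdot 134689\right) = -1073904 - \left(1383 + 290120106\right) = -1073904 - 290121489 = -291195393$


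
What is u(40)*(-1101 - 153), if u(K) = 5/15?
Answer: -418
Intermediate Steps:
u(K) = 1/3 (u(K) = 5*(1/15) = 1/3)
u(40)*(-1101 - 153) = (-1101 - 153)/3 = (1/3)*(-1254) = -418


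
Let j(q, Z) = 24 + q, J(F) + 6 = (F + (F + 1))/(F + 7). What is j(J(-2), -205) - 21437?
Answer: -107098/5 ≈ -21420.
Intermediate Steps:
J(F) = -6 + (1 + 2*F)/(7 + F) (J(F) = -6 + (F + (F + 1))/(F + 7) = -6 + (F + (1 + F))/(7 + F) = -6 + (1 + 2*F)/(7 + F))
j(J(-2), -205) - 21437 = (24 + (-41 - 4*(-2))/(7 - 2)) - 21437 = (24 + (-41 + 8)/5) - 21437 = (24 + (⅕)*(-33)) - 21437 = (24 - 33/5) - 21437 = 87/5 - 21437 = -107098/5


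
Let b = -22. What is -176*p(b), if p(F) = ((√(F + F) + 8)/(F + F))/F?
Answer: -16/11 - 4*I*√11/11 ≈ -1.4545 - 1.206*I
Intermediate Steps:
p(F) = (8 + √2*√F)/(2*F²) (p(F) = ((√(2*F) + 8)/((2*F)))/F = ((√2*√F + 8)*(1/(2*F)))/F = ((8 + √2*√F)*(1/(2*F)))/F = ((8 + √2*√F)/(2*F))/F = (8 + √2*√F)/(2*F²))
-176*p(b) = -176*(4/(-22)² + √2/(2*(-22)^(3/2))) = -176*(4*(1/484) + √2*(I*√22/484)/2) = -176*(1/121 + I*√11/484) = -16/11 - 4*I*√11/11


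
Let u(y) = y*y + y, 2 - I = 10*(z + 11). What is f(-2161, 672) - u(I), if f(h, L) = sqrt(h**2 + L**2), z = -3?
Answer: -6006 + sqrt(5121505) ≈ -3742.9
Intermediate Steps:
I = -78 (I = 2 - 10*(-3 + 11) = 2 - 10*8 = 2 - 1*80 = 2 - 80 = -78)
u(y) = y + y**2 (u(y) = y**2 + y = y + y**2)
f(h, L) = sqrt(L**2 + h**2)
f(-2161, 672) - u(I) = sqrt(672**2 + (-2161)**2) - (-78)*(1 - 78) = sqrt(451584 + 4669921) - (-78)*(-77) = sqrt(5121505) - 1*6006 = sqrt(5121505) - 6006 = -6006 + sqrt(5121505)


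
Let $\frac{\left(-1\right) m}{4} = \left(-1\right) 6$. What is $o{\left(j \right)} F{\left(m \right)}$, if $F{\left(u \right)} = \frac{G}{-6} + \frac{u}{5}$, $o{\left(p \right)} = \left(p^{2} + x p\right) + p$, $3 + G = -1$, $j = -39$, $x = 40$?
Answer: $- \frac{2132}{5} \approx -426.4$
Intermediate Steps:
$G = -4$ ($G = -3 - 1 = -4$)
$o{\left(p \right)} = p^{2} + 41 p$ ($o{\left(p \right)} = \left(p^{2} + 40 p\right) + p = p^{2} + 41 p$)
$m = 24$ ($m = - 4 \left(\left(-1\right) 6\right) = \left(-4\right) \left(-6\right) = 24$)
$F{\left(u \right)} = \frac{2}{3} + \frac{u}{5}$ ($F{\left(u \right)} = - \frac{4}{-6} + \frac{u}{5} = \left(-4\right) \left(- \frac{1}{6}\right) + u \frac{1}{5} = \frac{2}{3} + \frac{u}{5}$)
$o{\left(j \right)} F{\left(m \right)} = - 39 \left(41 - 39\right) \left(\frac{2}{3} + \frac{1}{5} \cdot 24\right) = \left(-39\right) 2 \left(\frac{2}{3} + \frac{24}{5}\right) = \left(-78\right) \frac{82}{15} = - \frac{2132}{5}$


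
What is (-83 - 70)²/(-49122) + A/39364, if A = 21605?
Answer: 7767163/107424356 ≈ 0.072304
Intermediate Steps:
(-83 - 70)²/(-49122) + A/39364 = (-83 - 70)²/(-49122) + 21605/39364 = (-153)²*(-1/49122) + 21605*(1/39364) = 23409*(-1/49122) + 21605/39364 = -2601/5458 + 21605/39364 = 7767163/107424356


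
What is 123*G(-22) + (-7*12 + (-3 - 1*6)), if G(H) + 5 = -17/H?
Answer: -13485/22 ≈ -612.95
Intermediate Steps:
G(H) = -5 - 17/H
123*G(-22) + (-7*12 + (-3 - 1*6)) = 123*(-5 - 17/(-22)) + (-7*12 + (-3 - 1*6)) = 123*(-5 - 17*(-1/22)) + (-84 + (-3 - 6)) = 123*(-5 + 17/22) + (-84 - 9) = 123*(-93/22) - 93 = -11439/22 - 93 = -13485/22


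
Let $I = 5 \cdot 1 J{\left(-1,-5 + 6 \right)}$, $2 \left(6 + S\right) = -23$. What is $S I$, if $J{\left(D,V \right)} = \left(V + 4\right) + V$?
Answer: $-525$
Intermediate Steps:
$J{\left(D,V \right)} = 4 + 2 V$ ($J{\left(D,V \right)} = \left(4 + V\right) + V = 4 + 2 V$)
$S = - \frac{35}{2}$ ($S = -6 + \frac{1}{2} \left(-23\right) = -6 - \frac{23}{2} = - \frac{35}{2} \approx -17.5$)
$I = 30$ ($I = 5 \cdot 1 \left(4 + 2 \left(-5 + 6\right)\right) = 5 \left(4 + 2 \cdot 1\right) = 5 \left(4 + 2\right) = 5 \cdot 6 = 30$)
$S I = \left(- \frac{35}{2}\right) 30 = -525$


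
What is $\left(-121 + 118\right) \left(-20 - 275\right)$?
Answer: $885$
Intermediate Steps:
$\left(-121 + 118\right) \left(-20 - 275\right) = \left(-3\right) \left(-295\right) = 885$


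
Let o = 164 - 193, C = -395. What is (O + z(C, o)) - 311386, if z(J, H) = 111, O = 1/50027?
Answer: -15572154424/50027 ≈ -3.1128e+5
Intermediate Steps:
o = -29
O = 1/50027 ≈ 1.9989e-5
(O + z(C, o)) - 311386 = (1/50027 + 111) - 311386 = 5552998/50027 - 311386 = -15572154424/50027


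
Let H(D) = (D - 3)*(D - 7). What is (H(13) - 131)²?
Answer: 5041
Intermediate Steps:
H(D) = (-7 + D)*(-3 + D) (H(D) = (-3 + D)*(-7 + D) = (-7 + D)*(-3 + D))
(H(13) - 131)² = ((21 + 13² - 10*13) - 131)² = ((21 + 169 - 130) - 131)² = (60 - 131)² = (-71)² = 5041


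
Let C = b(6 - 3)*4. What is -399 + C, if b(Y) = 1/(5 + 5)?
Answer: -1993/5 ≈ -398.60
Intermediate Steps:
b(Y) = 1/10
C = 2/5 (C = (1/10)*4 = 2/5 ≈ 0.40000)
-399 + C = -399 + 2/5 = -1993/5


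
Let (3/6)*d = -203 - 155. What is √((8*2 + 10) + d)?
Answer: I*√690 ≈ 26.268*I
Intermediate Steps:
d = -716 (d = 2*(-203 - 155) = 2*(-358) = -716)
√((8*2 + 10) + d) = √((8*2 + 10) - 716) = √((16 + 10) - 716) = √(26 - 716) = √(-690) = I*√690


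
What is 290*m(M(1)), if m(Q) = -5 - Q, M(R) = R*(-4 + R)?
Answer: -580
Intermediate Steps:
290*m(M(1)) = 290*(-5 - (-4 + 1)) = 290*(-5 - (-3)) = 290*(-5 - 1*(-3)) = 290*(-5 + 3) = 290*(-2) = -580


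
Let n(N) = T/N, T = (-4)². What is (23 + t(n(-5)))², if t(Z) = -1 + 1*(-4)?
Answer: 324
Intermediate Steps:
T = 16
n(N) = 16/N
t(Z) = -5 (t(Z) = -1 - 4 = -5)
(23 + t(n(-5)))² = (23 - 5)² = 18² = 324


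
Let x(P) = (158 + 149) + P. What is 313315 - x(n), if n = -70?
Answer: 313078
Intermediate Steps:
x(P) = 307 + P
313315 - x(n) = 313315 - (307 - 70) = 313315 - 1*237 = 313315 - 237 = 313078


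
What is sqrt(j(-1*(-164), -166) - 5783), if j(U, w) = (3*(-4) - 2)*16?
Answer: I*sqrt(6007) ≈ 77.505*I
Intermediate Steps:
j(U, w) = -224 (j(U, w) = (-12 - 2)*16 = -14*16 = -224)
sqrt(j(-1*(-164), -166) - 5783) = sqrt(-224 - 5783) = sqrt(-6007) = I*sqrt(6007)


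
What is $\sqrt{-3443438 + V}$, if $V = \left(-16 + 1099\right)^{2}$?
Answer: $i \sqrt{2270549} \approx 1506.8 i$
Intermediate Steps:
$V = 1172889$ ($V = 1083^{2} = 1172889$)
$\sqrt{-3443438 + V} = \sqrt{-3443438 + 1172889} = \sqrt{-2270549} = i \sqrt{2270549}$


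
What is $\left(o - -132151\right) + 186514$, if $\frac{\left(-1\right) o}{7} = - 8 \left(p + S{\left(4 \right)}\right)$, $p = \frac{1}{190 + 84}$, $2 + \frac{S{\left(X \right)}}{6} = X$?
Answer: $\frac{43749197}{137} \approx 3.1934 \cdot 10^{5}$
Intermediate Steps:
$S{\left(X \right)} = -12 + 6 X$
$p = \frac{1}{274} \approx 0.0036496$
$o = \frac{92092}{137}$ ($o = - 7 \left(- 8 \left(\frac{1}{274} + \left(-12 + 6 \cdot 4\right)\right)\right) = - 7 \left(- 8 \left(\frac{1}{274} + \left(-12 + 24\right)\right)\right) = - 7 \left(- 8 \left(\frac{1}{274} + 12\right)\right) = - 7 \left(\left(-8\right) \frac{3289}{274}\right) = \left(-7\right) \left(- \frac{13156}{137}\right) = \frac{92092}{137} \approx 672.2$)
$\left(o - -132151\right) + 186514 = \left(\frac{92092}{137} - -132151\right) + 186514 = \left(\frac{92092}{137} + 132151\right) + 186514 = \frac{18196779}{137} + 186514 = \frac{43749197}{137}$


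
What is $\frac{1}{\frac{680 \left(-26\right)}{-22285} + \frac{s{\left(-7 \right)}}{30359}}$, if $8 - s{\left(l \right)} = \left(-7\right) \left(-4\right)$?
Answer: $\frac{135310063}{107260284} \approx 1.2615$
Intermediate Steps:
$s{\left(l \right)} = -20$ ($s{\left(l \right)} = 8 - \left(-7\right) \left(-4\right) = 8 - 28 = -20$)
$\frac{1}{\frac{680 \left(-26\right)}{-22285} + \frac{s{\left(-7 \right)}}{30359}} = \frac{1}{\frac{680 \left(-26\right)}{-22285} - \frac{20}{30359}} = \frac{1}{\left(-17680\right) \left(- \frac{1}{22285}\right) - \frac{20}{30359}} = \frac{1}{\frac{3536}{4457} - \frac{20}{30359}} = \frac{1}{\frac{107260284}{135310063}} = \frac{135310063}{107260284}$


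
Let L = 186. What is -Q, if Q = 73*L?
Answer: -13578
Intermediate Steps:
Q = 13578 (Q = 73*186 = 13578)
-Q = -1*13578 = -13578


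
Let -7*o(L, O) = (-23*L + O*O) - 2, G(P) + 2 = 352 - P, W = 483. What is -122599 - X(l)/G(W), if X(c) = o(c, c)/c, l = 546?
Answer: -31160272415/254163 ≈ -1.2260e+5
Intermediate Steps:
G(P) = 350 - P (G(P) = -2 + (352 - P) = 350 - P)
o(L, O) = 2/7 - O²/7 + 23*L/7 (o(L, O) = -((-23*L + O*O) - 2)/7 = -((-23*L + O²) - 2)/7 = -((O² - 23*L) - 2)/7 = -(-2 + O² - 23*L)/7 = 2/7 - O²/7 + 23*L/7)
X(c) = (2/7 - c²/7 + 23*c/7)/c
-122599 - X(l)/G(W) = -122599 - (⅐)*(2 - 1*546² + 23*546)/546/(350 - 1*483) = -122599 - (⅐)*(1/546)*(2 - 1*298116 + 12558)/(350 - 483) = -122599 - (⅐)*(1/546)*(2 - 298116 + 12558)/(-133) = -122599 - (⅐)*(1/546)*(-285556)*(-1)/133 = -122599 - (-142778)*(-1)/(1911*133) = -122599 - 1*142778/254163 = -122599 - 142778/254163 = -31160272415/254163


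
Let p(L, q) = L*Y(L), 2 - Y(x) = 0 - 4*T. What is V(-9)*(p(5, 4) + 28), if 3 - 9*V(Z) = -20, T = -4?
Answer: -322/3 ≈ -107.33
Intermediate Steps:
Y(x) = -14 (Y(x) = 2 - (0 - 4*(-4)) = 2 - (0 + 16) = 2 - 1*16 = 2 - 16 = -14)
V(Z) = 23/9 (V(Z) = 1/3 - 1/9*(-20) = 1/3 + 20/9 = 23/9)
p(L, q) = -14*L (p(L, q) = L*(-14) = -14*L)
V(-9)*(p(5, 4) + 28) = 23*(-14*5 + 28)/9 = 23*(-70 + 28)/9 = (23/9)*(-42) = -322/3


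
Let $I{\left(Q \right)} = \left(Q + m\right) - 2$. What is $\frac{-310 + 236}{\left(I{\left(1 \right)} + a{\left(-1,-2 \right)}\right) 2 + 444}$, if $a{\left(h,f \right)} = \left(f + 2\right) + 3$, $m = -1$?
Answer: $- \frac{37}{223} \approx -0.16592$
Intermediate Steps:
$a{\left(h,f \right)} = 5 + f$ ($a{\left(h,f \right)} = \left(2 + f\right) + 3 = 5 + f$)
$I{\left(Q \right)} = -3 + Q$ ($I{\left(Q \right)} = \left(Q - 1\right) - 2 = \left(-1 + Q\right) - 2 = -3 + Q$)
$\frac{-310 + 236}{\left(I{\left(1 \right)} + a{\left(-1,-2 \right)}\right) 2 + 444} = \frac{-310 + 236}{\left(\left(-3 + 1\right) + \left(5 - 2\right)\right) 2 + 444} = - \frac{74}{\left(-2 + 3\right) 2 + 444} = - \frac{74}{1 \cdot 2 + 444} = - \frac{74}{2 + 444} = - \frac{74}{446} = \left(-74\right) \frac{1}{446} = - \frac{37}{223}$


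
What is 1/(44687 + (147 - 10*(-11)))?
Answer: 1/44944 ≈ 2.2250e-5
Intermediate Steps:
1/(44687 + (147 - 10*(-11))) = 1/(44687 + (147 + 110)) = 1/(44687 + 257) = 1/44944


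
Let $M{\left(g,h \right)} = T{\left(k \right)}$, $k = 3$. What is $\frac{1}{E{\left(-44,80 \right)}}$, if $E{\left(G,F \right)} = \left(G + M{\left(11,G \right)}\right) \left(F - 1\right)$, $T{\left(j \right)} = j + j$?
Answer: $- \frac{1}{3002} \approx -0.00033311$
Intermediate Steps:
$T{\left(j \right)} = 2 j$
$M{\left(g,h \right)} = 6$ ($M{\left(g,h \right)} = 2 \cdot 3 = 6$)
$E{\left(G,F \right)} = \left(-1 + F\right) \left(6 + G\right)$ ($E{\left(G,F \right)} = \left(G + 6\right) \left(F - 1\right) = \left(6 + G\right) \left(-1 + F\right) = \left(-1 + F\right) \left(6 + G\right)$)
$\frac{1}{E{\left(-44,80 \right)}} = \frac{1}{-6 - -44 + 6 \cdot 80 + 80 \left(-44\right)} = \frac{1}{-6 + 44 + 480 - 3520} = \frac{1}{-3002} = - \frac{1}{3002}$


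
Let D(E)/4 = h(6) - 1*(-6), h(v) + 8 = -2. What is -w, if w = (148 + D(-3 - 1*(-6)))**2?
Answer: -17424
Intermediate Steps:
h(v) = -10 (h(v) = -8 - 2 = -10)
D(E) = -16 (D(E) = 4*(-10 - 1*(-6)) = 4*(-10 + 6) = 4*(-4) = -16)
w = 17424 (w = (148 - 16)**2 = 132**2 = 17424)
-w = -1*17424 = -17424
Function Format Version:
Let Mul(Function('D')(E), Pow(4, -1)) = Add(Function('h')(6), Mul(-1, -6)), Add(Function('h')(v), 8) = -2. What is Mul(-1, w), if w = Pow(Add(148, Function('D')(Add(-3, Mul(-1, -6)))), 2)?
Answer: -17424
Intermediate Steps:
Function('h')(v) = -10 (Function('h')(v) = Add(-8, -2) = -10)
Function('D')(E) = -16 (Function('D')(E) = Mul(4, Add(-10, Mul(-1, -6))) = Mul(4, Add(-10, 6)) = Mul(4, -4) = -16)
w = 17424 (w = Pow(Add(148, -16), 2) = Pow(132, 2) = 17424)
Mul(-1, w) = Mul(-1, 17424) = -17424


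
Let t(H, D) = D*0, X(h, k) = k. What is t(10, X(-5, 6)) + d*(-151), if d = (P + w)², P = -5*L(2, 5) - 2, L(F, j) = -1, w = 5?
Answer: -9664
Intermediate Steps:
P = 3 (P = -5*(-1) - 2 = 5 - 2 = 3)
d = 64 (d = (3 + 5)² = 8² = 64)
t(H, D) = 0
t(10, X(-5, 6)) + d*(-151) = 0 + 64*(-151) = 0 - 9664 = -9664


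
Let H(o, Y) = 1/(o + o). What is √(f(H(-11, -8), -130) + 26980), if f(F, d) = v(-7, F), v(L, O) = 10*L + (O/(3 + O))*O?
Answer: √55028260430/1430 ≈ 164.04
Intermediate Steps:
H(o, Y) = 1/(2*o)
v(L, O) = 10*L + O²/(3 + O)
f(F, d) = (-210 + F² - 70*F)/(3 + F) (f(F, d) = (F² + 30*(-7) + 10*(-7)*F)/(3 + F) = (F² - 210 - 70*F)/(3 + F) = (-210 + F² - 70*F)/(3 + F))
√(f(H(-11, -8), -130) + 26980) = √((-210 + ((½)/(-11))² - 35/(-11))/(3 + (½)/(-11)) + 26980) = √((-210 + ((½)*(-1/11))² - 35*(-1)/11)/(3 + (½)*(-1/11)) + 26980) = √((-210 + (-1/22)² - 70*(-1/22))/(3 - 1/22) + 26980) = √((-210 + 1/484 + 35/11)/(65/22) + 26980) = √((22/65)*(-100099/484) + 26980) = √(-100099/1430 + 26980) = √(38481301/1430) = √55028260430/1430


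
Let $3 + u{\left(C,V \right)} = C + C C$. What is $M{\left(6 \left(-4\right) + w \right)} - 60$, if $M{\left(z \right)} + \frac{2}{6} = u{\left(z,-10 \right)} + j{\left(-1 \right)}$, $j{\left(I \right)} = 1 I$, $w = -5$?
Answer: $\frac{2243}{3} \approx 747.67$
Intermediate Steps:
$u{\left(C,V \right)} = -3 + C + C^{2}$ ($u{\left(C,V \right)} = -3 + \left(C + C C\right) = -3 + \left(C + C^{2}\right) = -3 + C + C^{2}$)
$j{\left(I \right)} = I$
$M{\left(z \right)} = - \frac{13}{3} + z + z^{2}$ ($M{\left(z \right)} = - \frac{1}{3} - \left(4 - z - z^{2}\right) = - \frac{1}{3} + \left(-4 + z + z^{2}\right) = - \frac{13}{3} + z + z^{2}$)
$M{\left(6 \left(-4\right) + w \right)} - 60 = \left(- \frac{13}{3} + \left(6 \left(-4\right) - 5\right) + \left(6 \left(-4\right) - 5\right)^{2}\right) - 60 = \left(- \frac{13}{3} - 29 + \left(-24 - 5\right)^{2}\right) - 60 = \left(- \frac{13}{3} - 29 + \left(-29\right)^{2}\right) - 60 = \left(- \frac{13}{3} - 29 + 841\right) - 60 = \frac{2423}{3} - 60 = \frac{2243}{3}$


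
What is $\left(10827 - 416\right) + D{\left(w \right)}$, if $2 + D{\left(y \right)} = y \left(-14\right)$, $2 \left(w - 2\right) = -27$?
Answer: $10570$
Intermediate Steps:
$w = - \frac{23}{2}$ ($w = 2 + \frac{1}{2} \left(-27\right) = 2 - \frac{27}{2} = - \frac{23}{2} \approx -11.5$)
$D{\left(y \right)} = -2 - 14 y$ ($D{\left(y \right)} = -2 + y \left(-14\right) = -2 - 14 y$)
$\left(10827 - 416\right) + D{\left(w \right)} = \left(10827 - 416\right) - -159 = 10411 + \left(-2 + 161\right) = 10411 + 159 = 10570$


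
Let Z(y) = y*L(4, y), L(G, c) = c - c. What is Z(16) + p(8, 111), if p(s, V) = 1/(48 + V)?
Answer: 1/159 ≈ 0.0062893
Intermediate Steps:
L(G, c) = 0
Z(y) = 0 (Z(y) = y*0 = 0)
Z(16) + p(8, 111) = 0 + 1/(48 + 111) = 0 + 1/159 = 1/159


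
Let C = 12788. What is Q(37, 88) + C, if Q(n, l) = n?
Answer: 12825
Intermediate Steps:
Q(37, 88) + C = 37 + 12788 = 12825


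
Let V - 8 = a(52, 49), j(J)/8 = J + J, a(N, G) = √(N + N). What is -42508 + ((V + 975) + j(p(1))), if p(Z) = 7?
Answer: -41413 + 2*√26 ≈ -41403.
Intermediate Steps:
a(N, G) = √2*√N (a(N, G) = √(2*N) = √2*√N)
j(J) = 16*J (j(J) = 8*(J + J) = 8*(2*J) = 16*J)
V = 8 + 2*√26 (V = 8 + √2*√52 = 8 + √2*(2*√13) = 8 + 2*√26 ≈ 18.198)
-42508 + ((V + 975) + j(p(1))) = -42508 + (((8 + 2*√26) + 975) + 16*7) = -42508 + ((983 + 2*√26) + 112) = -42508 + (1095 + 2*√26) = -41413 + 2*√26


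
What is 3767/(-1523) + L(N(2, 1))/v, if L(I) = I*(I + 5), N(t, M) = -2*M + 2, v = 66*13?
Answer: -3767/1523 ≈ -2.4734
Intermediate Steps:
v = 858
N(t, M) = 2 - 2*M
L(I) = I*(5 + I)
3767/(-1523) + L(N(2, 1))/v = 3767/(-1523) + ((2 - 2*1)*(5 + (2 - 2*1)))/858 = 3767*(-1/1523) + ((2 - 2)*(5 + (2 - 2)))*(1/858) = -3767/1523 + (0*(5 + 0))*(1/858) = -3767/1523 + (0*5)*(1/858) = -3767/1523 + 0*(1/858) = -3767/1523 + 0 = -3767/1523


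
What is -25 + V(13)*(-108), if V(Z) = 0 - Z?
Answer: 1379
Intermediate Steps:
V(Z) = -Z
-25 + V(13)*(-108) = -25 - 1*13*(-108) = -25 - 13*(-108) = -25 + 1404 = 1379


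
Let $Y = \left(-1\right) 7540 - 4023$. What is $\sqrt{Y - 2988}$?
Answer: $i \sqrt{14551} \approx 120.63 i$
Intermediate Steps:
$Y = -11563$ ($Y = -7540 - 4023 = -11563$)
$\sqrt{Y - 2988} = \sqrt{-11563 - 2988} = \sqrt{-14551} = i \sqrt{14551}$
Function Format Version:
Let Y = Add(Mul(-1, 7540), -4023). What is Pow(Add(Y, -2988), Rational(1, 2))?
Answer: Mul(I, Pow(14551, Rational(1, 2))) ≈ Mul(120.63, I)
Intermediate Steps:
Y = -11563 (Y = Add(-7540, -4023) = -11563)
Pow(Add(Y, -2988), Rational(1, 2)) = Pow(Add(-11563, -2988), Rational(1, 2)) = Pow(-14551, Rational(1, 2)) = Mul(I, Pow(14551, Rational(1, 2)))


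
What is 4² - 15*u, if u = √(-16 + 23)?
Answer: 16 - 15*√7 ≈ -23.686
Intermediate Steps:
u = √7 ≈ 2.6458
4² - 15*u = 4² - 15*√7 = 16 - 15*√7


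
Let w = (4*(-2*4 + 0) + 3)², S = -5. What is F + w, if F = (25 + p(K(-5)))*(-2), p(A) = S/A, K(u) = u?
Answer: 789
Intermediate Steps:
p(A) = -5/A
F = -52 (F = (25 - 5/(-5))*(-2) = (25 - 5*(-⅕))*(-2) = (25 + 1)*(-2) = 26*(-2) = -52)
w = 841 (w = (4*(-8 + 0) + 3)² = (4*(-8) + 3)² = (-32 + 3)² = (-29)² = 841)
F + w = -52 + 841 = 789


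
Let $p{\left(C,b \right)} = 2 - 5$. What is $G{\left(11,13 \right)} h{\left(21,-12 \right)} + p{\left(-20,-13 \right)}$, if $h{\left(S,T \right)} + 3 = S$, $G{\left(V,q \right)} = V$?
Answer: $195$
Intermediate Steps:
$h{\left(S,T \right)} = -3 + S$
$p{\left(C,b \right)} = -3$ ($p{\left(C,b \right)} = 2 - 5 = -3$)
$G{\left(11,13 \right)} h{\left(21,-12 \right)} + p{\left(-20,-13 \right)} = 11 \left(-3 + 21\right) - 3 = 11 \cdot 18 - 3 = 198 - 3 = 195$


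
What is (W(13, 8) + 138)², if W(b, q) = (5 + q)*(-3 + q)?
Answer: 41209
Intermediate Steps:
W(b, q) = (-3 + q)*(5 + q)
(W(13, 8) + 138)² = ((-15 + 8² + 2*8) + 138)² = ((-15 + 64 + 16) + 138)² = (65 + 138)² = 203² = 41209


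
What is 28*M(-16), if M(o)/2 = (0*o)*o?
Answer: 0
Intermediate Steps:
M(o) = 0 (M(o) = 2*((0*o)*o) = 2*(0*o) = 2*0 = 0)
28*M(-16) = 28*0 = 0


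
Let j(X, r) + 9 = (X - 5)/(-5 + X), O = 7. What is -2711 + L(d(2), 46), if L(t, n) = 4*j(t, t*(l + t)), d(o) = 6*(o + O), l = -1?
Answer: -2743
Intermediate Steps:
j(X, r) = -8 (j(X, r) = -9 + (X - 5)/(-5 + X) = -9 + (-5 + X)/(-5 + X) = -9 + 1 = -8)
d(o) = 42 + 6*o (d(o) = 6*(o + 7) = 6*(7 + o) = 42 + 6*o)
L(t, n) = -32 (L(t, n) = 4*(-8) = -32)
-2711 + L(d(2), 46) = -2711 - 32 = -2743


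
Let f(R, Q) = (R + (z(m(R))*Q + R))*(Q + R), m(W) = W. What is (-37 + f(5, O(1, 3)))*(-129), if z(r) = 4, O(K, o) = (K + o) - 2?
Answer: -11481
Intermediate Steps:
O(K, o) = -2 + K + o
f(R, Q) = (Q + R)*(2*R + 4*Q) (f(R, Q) = (R + (4*Q + R))*(Q + R) = (R + (R + 4*Q))*(Q + R) = (2*R + 4*Q)*(Q + R) = (Q + R)*(2*R + 4*Q))
(-37 + f(5, O(1, 3)))*(-129) = (-37 + (2*5**2 + 4*(-2 + 1 + 3)**2 + 6*(-2 + 1 + 3)*5))*(-129) = (-37 + (2*25 + 4*2**2 + 6*2*5))*(-129) = (-37 + (50 + 4*4 + 60))*(-129) = (-37 + (50 + 16 + 60))*(-129) = (-37 + 126)*(-129) = 89*(-129) = -11481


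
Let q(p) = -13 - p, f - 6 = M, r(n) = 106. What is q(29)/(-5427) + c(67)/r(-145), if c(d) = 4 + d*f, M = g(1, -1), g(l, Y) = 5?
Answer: 1341953/191754 ≈ 6.9983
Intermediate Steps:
M = 5
f = 11 (f = 6 + 5 = 11)
c(d) = 4 + 11*d (c(d) = 4 + d*11 = 4 + 11*d)
q(29)/(-5427) + c(67)/r(-145) = (-13 - 1*29)/(-5427) + (4 + 11*67)/106 = (-13 - 29)*(-1/5427) + (4 + 737)*(1/106) = -42*(-1/5427) + 741*(1/106) = 14/1809 + 741/106 = 1341953/191754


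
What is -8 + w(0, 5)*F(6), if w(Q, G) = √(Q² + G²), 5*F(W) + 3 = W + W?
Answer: 1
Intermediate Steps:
F(W) = -⅗ + 2*W/5 (F(W) = -⅗ + (W + W)/5 = -⅗ + (2*W)/5 = -⅗ + 2*W/5)
w(Q, G) = √(G² + Q²)
-8 + w(0, 5)*F(6) = -8 + √(5² + 0²)*(-⅗ + (⅖)*6) = -8 + √(25 + 0)*(-⅗ + 12/5) = -8 + √25*(9/5) = -8 + 5*(9/5) = -8 + 9 = 1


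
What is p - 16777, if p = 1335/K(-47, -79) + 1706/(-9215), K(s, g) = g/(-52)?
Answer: -11573833819/727985 ≈ -15898.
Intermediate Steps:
K(s, g) = -g/52 (K(s, g) = g*(-1/52) = -g/52)
p = 639570526/727985 (p = 1335/((-1/52*(-79))) + 1706/(-9215) = 1335/(79/52) + 1706*(-1/9215) = 1335*(52/79) - 1706/9215 = 69420/79 - 1706/9215 = 639570526/727985 ≈ 878.55)
p - 16777 = 639570526/727985 - 16777 = -11573833819/727985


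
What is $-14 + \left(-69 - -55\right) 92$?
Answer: $-1302$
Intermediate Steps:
$-14 + \left(-69 - -55\right) 92 = -14 + \left(-69 + 55\right) 92 = -14 - 1288 = -1302$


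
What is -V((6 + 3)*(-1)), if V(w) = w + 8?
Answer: 1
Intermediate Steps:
V(w) = 8 + w
-V((6 + 3)*(-1)) = -(8 + (6 + 3)*(-1)) = -(8 + 9*(-1)) = -(8 - 9) = -1*(-1) = 1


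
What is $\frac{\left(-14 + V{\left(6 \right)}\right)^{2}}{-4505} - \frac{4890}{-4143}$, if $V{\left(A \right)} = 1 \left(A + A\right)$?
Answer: $\frac{7337626}{6221405} \approx 1.1794$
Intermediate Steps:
$V{\left(A \right)} = 2 A$ ($V{\left(A \right)} = 1 \cdot 2 A = 2 A$)
$\frac{\left(-14 + V{\left(6 \right)}\right)^{2}}{-4505} - \frac{4890}{-4143} = \frac{\left(-14 + 2 \cdot 6\right)^{2}}{-4505} - \frac{4890}{-4143} = \left(-14 + 12\right)^{2} \left(- \frac{1}{4505}\right) - - \frac{1630}{1381} = \left(-2\right)^{2} \left(- \frac{1}{4505}\right) + \frac{1630}{1381} = 4 \left(- \frac{1}{4505}\right) + \frac{1630}{1381} = - \frac{4}{4505} + \frac{1630}{1381} = \frac{7337626}{6221405}$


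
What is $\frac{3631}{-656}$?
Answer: $- \frac{3631}{656} \approx -5.5351$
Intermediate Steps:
$\frac{3631}{-656} = 3631 \left(- \frac{1}{656}\right) = - \frac{3631}{656}$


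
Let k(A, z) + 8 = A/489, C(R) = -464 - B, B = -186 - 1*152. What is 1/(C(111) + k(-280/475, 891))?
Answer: -46455/6225026 ≈ -0.0074626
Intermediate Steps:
B = -338 (B = -186 - 152 = -338)
C(R) = -126 (C(R) = -464 - 1*(-338) = -464 + 338 = -126)
k(A, z) = -8 + A/489
1/(C(111) + k(-280/475, 891)) = 1/(-126 + (-8 + (-280/475)/489)) = 1/(-126 + (-8 + (-280*1/475)/489)) = 1/(-126 + (-8 + (1/489)*(-56/95))) = 1/(-126 + (-8 - 56/46455)) = 1/(-126 - 371696/46455) = 1/(-6225026/46455) = -46455/6225026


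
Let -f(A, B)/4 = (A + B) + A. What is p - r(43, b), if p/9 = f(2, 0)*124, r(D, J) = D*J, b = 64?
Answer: -20608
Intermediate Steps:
f(A, B) = -8*A - 4*B (f(A, B) = -4*((A + B) + A) = -4*(B + 2*A) = -8*A - 4*B)
p = -17856 (p = 9*((-8*2 - 4*0)*124) = 9*((-16 + 0)*124) = 9*(-16*124) = 9*(-1984) = -17856)
p - r(43, b) = -17856 - 43*64 = -17856 - 1*2752 = -17856 - 2752 = -20608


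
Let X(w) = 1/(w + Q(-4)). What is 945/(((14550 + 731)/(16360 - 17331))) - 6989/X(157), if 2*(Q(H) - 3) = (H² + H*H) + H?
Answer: -2654846823/2183 ≈ -1.2161e+6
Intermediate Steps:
Q(H) = 3 + H² + H/2 (Q(H) = 3 + ((H² + H*H) + H)/2 = 3 + ((H² + H²) + H)/2 = 3 + (2*H² + H)/2 = 3 + (H + 2*H²)/2 = 3 + (H² + H/2) = 3 + H² + H/2)
X(w) = 1/(17 + w) (X(w) = 1/(w + (3 + (-4)² + (½)*(-4))) = 1/(w + (3 + 16 - 2)) = 1/(w + 17) = 1/(17 + w))
945/(((14550 + 731)/(16360 - 17331))) - 6989/X(157) = 945/(((14550 + 731)/(16360 - 17331))) - 6989/(1/(17 + 157)) = 945/((15281/(-971))) - 6989/(1/174) = 945/((15281*(-1/971))) - 6989/1/174 = 945/(-15281/971) - 6989*174 = 945*(-971/15281) - 1216086 = -131085/2183 - 1216086 = -2654846823/2183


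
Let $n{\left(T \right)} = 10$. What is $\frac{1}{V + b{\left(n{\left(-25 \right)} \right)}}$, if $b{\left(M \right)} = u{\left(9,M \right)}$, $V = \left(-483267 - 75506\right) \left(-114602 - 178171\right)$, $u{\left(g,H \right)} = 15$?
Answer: $\frac{1}{163593647544} \approx 6.1127 \cdot 10^{-12}$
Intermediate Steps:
$V = 163593647529$ ($V = \left(-558773\right) \left(-292773\right) = 163593647529$)
$b{\left(M \right)} = 15$
$\frac{1}{V + b{\left(n{\left(-25 \right)} \right)}} = \frac{1}{163593647529 + 15} = \frac{1}{163593647544}$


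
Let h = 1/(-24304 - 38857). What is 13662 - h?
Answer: 862905583/63161 ≈ 13662.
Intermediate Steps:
h = -1/63161 (h = 1/(-63161) = -1/63161 ≈ -1.5833e-5)
13662 - h = 13662 - 1*(-1/63161) = 13662 + 1/63161 = 862905583/63161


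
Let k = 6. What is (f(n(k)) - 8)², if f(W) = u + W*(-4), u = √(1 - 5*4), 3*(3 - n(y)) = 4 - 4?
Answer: (20 - I*√19)² ≈ 381.0 - 174.36*I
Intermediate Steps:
n(y) = 3 (n(y) = 3 - (4 - 4)/3 = 3 - ⅓*0 = 3 + 0 = 3)
u = I*√19 (u = √(1 - 20) = √(-19) = I*√19 ≈ 4.3589*I)
f(W) = -4*W + I*√19 (f(W) = I*√19 + W*(-4) = I*√19 - 4*W = -4*W + I*√19)
(f(n(k)) - 8)² = ((-4*3 + I*√19) - 8)² = ((-12 + I*√19) - 8)² = (-20 + I*√19)²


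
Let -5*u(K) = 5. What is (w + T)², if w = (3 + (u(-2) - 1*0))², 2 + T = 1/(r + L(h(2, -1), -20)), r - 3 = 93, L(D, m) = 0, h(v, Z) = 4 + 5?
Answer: 37249/9216 ≈ 4.0418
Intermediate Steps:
u(K) = -1 (u(K) = -⅕*5 = -1)
h(v, Z) = 9
r = 96 (r = 3 + 93 = 96)
T = -191/96 (T = -2 + 1/(96 + 0) = -2 + 1/96 = -191/96 ≈ -1.9896)
w = 4 (w = (3 + (-1 - 1*0))² = (3 + (-1 + 0))² = (3 - 1)² = 2² = 4)
(w + T)² = (4 - 191/96)² = (193/96)² = 37249/9216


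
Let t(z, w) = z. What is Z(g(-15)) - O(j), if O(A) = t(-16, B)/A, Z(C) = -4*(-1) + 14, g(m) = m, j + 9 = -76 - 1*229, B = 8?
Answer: 2818/157 ≈ 17.949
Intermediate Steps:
j = -314 (j = -9 + (-76 - 1*229) = -9 + (-76 - 229) = -9 - 305 = -314)
Z(C) = 18 (Z(C) = 4 + 14 = 18)
O(A) = -16/A
Z(g(-15)) - O(j) = 18 - (-16)/(-314) = 18 - (-16)*(-1)/314 = 18 - 1*8/157 = 18 - 8/157 = 2818/157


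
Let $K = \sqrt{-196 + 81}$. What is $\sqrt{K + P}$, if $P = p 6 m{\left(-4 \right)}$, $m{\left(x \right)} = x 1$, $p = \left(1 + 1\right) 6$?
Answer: $\sqrt{-288 + i \sqrt{115}} \approx 0.3159 + 16.974 i$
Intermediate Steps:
$p = 12$ ($p = 2 \cdot 6 = 12$)
$m{\left(x \right)} = x$
$P = -288$ ($P = 12 \cdot 6 \left(-4\right) = 72 \left(-4\right) = -288$)
$K = i \sqrt{115}$ ($K = \sqrt{-115} = i \sqrt{115} \approx 10.724 i$)
$\sqrt{K + P} = \sqrt{i \sqrt{115} - 288} = \sqrt{-288 + i \sqrt{115}}$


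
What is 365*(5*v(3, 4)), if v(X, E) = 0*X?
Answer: 0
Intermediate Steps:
v(X, E) = 0
365*(5*v(3, 4)) = 365*(5*0) = 365*0 = 0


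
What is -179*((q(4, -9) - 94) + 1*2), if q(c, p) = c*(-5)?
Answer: 20048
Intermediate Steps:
q(c, p) = -5*c
-179*((q(4, -9) - 94) + 1*2) = -179*((-5*4 - 94) + 1*2) = -179*((-20 - 94) + 2) = -179*(-114 + 2) = -179*(-112) = 20048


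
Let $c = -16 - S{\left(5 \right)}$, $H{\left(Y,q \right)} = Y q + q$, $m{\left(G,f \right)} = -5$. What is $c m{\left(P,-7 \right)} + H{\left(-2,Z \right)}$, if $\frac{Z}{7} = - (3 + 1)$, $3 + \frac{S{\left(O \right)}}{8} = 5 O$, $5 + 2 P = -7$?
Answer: $988$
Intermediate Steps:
$P = -6$ ($P = - \frac{5}{2} + \frac{1}{2} \left(-7\right) = - \frac{5}{2} - \frac{7}{2} = -6$)
$S{\left(O \right)} = -24 + 40 O$ ($S{\left(O \right)} = -24 + 8 \cdot 5 O = -24 + 40 O$)
$Z = -28$ ($Z = 7 \left(- (3 + 1)\right) = 7 \left(\left(-1\right) 4\right) = 7 \left(-4\right) = -28$)
$H{\left(Y,q \right)} = q + Y q$
$c = -192$ ($c = -16 - \left(-24 + 40 \cdot 5\right) = -16 - \left(-24 + 200\right) = -16 - 176 = -192$)
$c m{\left(P,-7 \right)} + H{\left(-2,Z \right)} = \left(-192\right) \left(-5\right) - 28 \left(1 - 2\right) = 960 - -28 = 960 + 28 = 988$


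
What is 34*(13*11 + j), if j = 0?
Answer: 4862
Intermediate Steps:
34*(13*11 + j) = 34*(13*11 + 0) = 34*(143 + 0) = 34*143 = 4862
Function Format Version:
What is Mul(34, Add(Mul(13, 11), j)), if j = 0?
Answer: 4862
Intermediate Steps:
Mul(34, Add(Mul(13, 11), j)) = Mul(34, Add(Mul(13, 11), 0)) = Mul(34, Add(143, 0)) = Mul(34, 143) = 4862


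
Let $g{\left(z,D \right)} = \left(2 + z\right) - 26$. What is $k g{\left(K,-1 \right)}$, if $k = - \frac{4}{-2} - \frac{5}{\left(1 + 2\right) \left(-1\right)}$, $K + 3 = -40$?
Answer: $- \frac{737}{3} \approx -245.67$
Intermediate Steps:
$K = -43$ ($K = -3 - 40 = -43$)
$g{\left(z,D \right)} = -24 + z$
$k = \frac{11}{3}$ ($k = \left(-4\right) \left(- \frac{1}{2}\right) - \frac{5}{3 \left(-1\right)} = 2 - \frac{5}{-3} = 2 - - \frac{5}{3} = 2 + \frac{5}{3} = \frac{11}{3} \approx 3.6667$)
$k g{\left(K,-1 \right)} = \frac{11 \left(-24 - 43\right)}{3} = \frac{11}{3} \left(-67\right) = - \frac{737}{3}$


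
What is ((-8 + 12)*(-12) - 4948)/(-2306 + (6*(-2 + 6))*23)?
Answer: 2498/877 ≈ 2.8483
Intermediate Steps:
((-8 + 12)*(-12) - 4948)/(-2306 + (6*(-2 + 6))*23) = (4*(-12) - 4948)/(-2306 + (6*4)*23) = (-48 - 4948)/(-2306 + 24*23) = -4996/(-2306 + 552) = -4996/(-1754) = -4996*(-1/1754) = 2498/877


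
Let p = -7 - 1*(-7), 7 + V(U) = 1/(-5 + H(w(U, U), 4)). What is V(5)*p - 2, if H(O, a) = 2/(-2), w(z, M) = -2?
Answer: -2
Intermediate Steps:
H(O, a) = -1 (H(O, a) = 2*(-1/2) = -1)
V(U) = -43/6 (V(U) = -7 + 1/(-5 - 1) = -7 + 1/(-6) = -7 - 1/6 = -43/6)
p = 0 (p = -7 + 7 = 0)
V(5)*p - 2 = -43/6*0 - 2 = 0 - 2 = -2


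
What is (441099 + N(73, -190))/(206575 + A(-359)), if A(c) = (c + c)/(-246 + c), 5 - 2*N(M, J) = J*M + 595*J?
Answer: 610519415/249957186 ≈ 2.4425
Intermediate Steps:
N(M, J) = 5/2 - 595*J/2 - J*M/2 (N(M, J) = 5/2 - (J*M + 595*J)/2 = 5/2 - (595*J + J*M)/2 = 5/2 + (-595*J/2 - J*M/2) = 5/2 - 595*J/2 - J*M/2)
A(c) = 2*c/(-246 + c) (A(c) = (2*c)/(-246 + c) = 2*c/(-246 + c))
(441099 + N(73, -190))/(206575 + A(-359)) = (441099 + (5/2 - 595/2*(-190) - 1/2*(-190)*73))/(206575 + 2*(-359)/(-246 - 359)) = (441099 + (5/2 + 56525 + 6935))/(206575 + 2*(-359)/(-605)) = (441099 + 126925/2)/(206575 + 2*(-359)*(-1/605)) = 1009123/(2*(206575 + 718/605)) = 1009123/(2*(124978593/605)) = (1009123/2)*(605/124978593) = 610519415/249957186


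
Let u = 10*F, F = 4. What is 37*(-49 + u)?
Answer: -333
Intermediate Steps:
u = 40 (u = 10*4 = 40)
37*(-49 + u) = 37*(-49 + 40) = 37*(-9) = -333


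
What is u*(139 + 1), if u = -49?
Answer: -6860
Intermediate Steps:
u*(139 + 1) = -49*(139 + 1) = -49*140 = -6860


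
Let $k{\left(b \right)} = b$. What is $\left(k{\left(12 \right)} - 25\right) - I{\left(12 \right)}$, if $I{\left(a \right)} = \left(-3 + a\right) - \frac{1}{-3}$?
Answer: $- \frac{67}{3} \approx -22.333$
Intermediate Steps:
$I{\left(a \right)} = - \frac{8}{3} + a$ ($I{\left(a \right)} = \left(-3 + a\right) - - \frac{1}{3} = \left(-3 + a\right) + \frac{1}{3} = - \frac{8}{3} + a$)
$\left(k{\left(12 \right)} - 25\right) - I{\left(12 \right)} = \left(12 - 25\right) - \left(- \frac{8}{3} + 12\right) = -13 - \frac{28}{3} = - \frac{67}{3}$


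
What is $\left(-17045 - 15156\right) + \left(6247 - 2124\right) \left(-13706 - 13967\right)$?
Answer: $-114127980$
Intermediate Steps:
$\left(-17045 - 15156\right) + \left(6247 - 2124\right) \left(-13706 - 13967\right) = -32201 + \left(6247 - 2124\right) \left(-27673\right) = -32201 + 4123 \left(-27673\right) = -32201 - 114095779 = -114127980$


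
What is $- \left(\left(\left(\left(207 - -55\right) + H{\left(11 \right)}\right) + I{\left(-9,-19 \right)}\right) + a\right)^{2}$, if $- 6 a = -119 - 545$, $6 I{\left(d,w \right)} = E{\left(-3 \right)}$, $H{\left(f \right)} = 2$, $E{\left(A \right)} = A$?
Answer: $- \frac{5040025}{36} \approx -1.4 \cdot 10^{5}$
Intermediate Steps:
$I{\left(d,w \right)} = - \frac{1}{2}$ ($I{\left(d,w \right)} = \frac{1}{6} \left(-3\right) = - \frac{1}{2}$)
$a = \frac{332}{3}$ ($a = - \frac{-119 - 545}{6} = \left(- \frac{1}{6}\right) \left(-664\right) = \frac{332}{3} \approx 110.67$)
$- \left(\left(\left(\left(207 - -55\right) + H{\left(11 \right)}\right) + I{\left(-9,-19 \right)}\right) + a\right)^{2} = - \left(\left(\left(\left(207 - -55\right) + 2\right) - \frac{1}{2}\right) + \frac{332}{3}\right)^{2} = - \left(\left(\left(\left(207 + 55\right) + 2\right) - \frac{1}{2}\right) + \frac{332}{3}\right)^{2} = - \left(\left(\left(262 + 2\right) - \frac{1}{2}\right) + \frac{332}{3}\right)^{2} = - \left(\left(264 - \frac{1}{2}\right) + \frac{332}{3}\right)^{2} = - \left(\frac{527}{2} + \frac{332}{3}\right)^{2} = - \left(\frac{2245}{6}\right)^{2} = \left(-1\right) \frac{5040025}{36} = - \frac{5040025}{36}$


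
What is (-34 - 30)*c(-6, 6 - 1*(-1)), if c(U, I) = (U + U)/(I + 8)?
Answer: 256/5 ≈ 51.200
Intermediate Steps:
c(U, I) = 2*U/(8 + I) (c(U, I) = (2*U)/(8 + I) = 2*U/(8 + I))
(-34 - 30)*c(-6, 6 - 1*(-1)) = (-34 - 30)*(2*(-6)/(8 + (6 - 1*(-1)))) = -128*(-6)/(8 + (6 + 1)) = -128*(-6)/(8 + 7) = -128*(-6)/15 = -64*(-⅘) = 256/5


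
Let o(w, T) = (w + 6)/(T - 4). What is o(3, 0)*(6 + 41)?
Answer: -423/4 ≈ -105.75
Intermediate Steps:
o(w, T) = (6 + w)/(-4 + T)
o(3, 0)*(6 + 41) = ((6 + 3)/(-4 + 0))*(6 + 41) = (9/(-4))*47 = -1/4*9*47 = -9/4*47 = -423/4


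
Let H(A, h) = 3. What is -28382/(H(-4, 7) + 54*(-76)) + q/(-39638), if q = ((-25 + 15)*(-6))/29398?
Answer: 8268229448227/1194701191581 ≈ 6.9208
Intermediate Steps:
q = 30/14699 (q = -10*(-6)*(1/29398) = 60*(1/29398) = 30/14699 ≈ 0.0020410)
-28382/(H(-4, 7) + 54*(-76)) + q/(-39638) = -28382/(3 + 54*(-76)) + (30/14699)/(-39638) = -28382/(3 - 4104) + (30/14699)*(-1/39638) = -28382/(-4101) - 15/291319481 = -28382*(-1/4101) - 15/291319481 = 28382/4101 - 15/291319481 = 8268229448227/1194701191581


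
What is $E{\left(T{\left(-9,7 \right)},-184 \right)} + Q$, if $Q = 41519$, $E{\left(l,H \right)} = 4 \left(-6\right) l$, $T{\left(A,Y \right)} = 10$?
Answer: $41279$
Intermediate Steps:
$E{\left(l,H \right)} = - 24 l$
$E{\left(T{\left(-9,7 \right)},-184 \right)} + Q = \left(-24\right) 10 + 41519 = -240 + 41519 = 41279$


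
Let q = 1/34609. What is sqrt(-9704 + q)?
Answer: I*sqrt(11623285042615)/34609 ≈ 98.509*I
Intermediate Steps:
q = 1/34609 ≈ 2.8894e-5
sqrt(-9704 + q) = sqrt(-9704 + 1/34609) = sqrt(-335845735/34609) = I*sqrt(11623285042615)/34609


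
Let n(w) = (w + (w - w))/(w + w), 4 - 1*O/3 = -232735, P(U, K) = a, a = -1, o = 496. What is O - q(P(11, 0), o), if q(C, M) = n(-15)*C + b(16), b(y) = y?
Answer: 1396403/2 ≈ 6.9820e+5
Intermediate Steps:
P(U, K) = -1
O = 698217 (O = 12 - 3*(-232735) = 12 + 698205 = 698217)
n(w) = 1/2 (n(w) = (w + 0)/((2*w)) = w*(1/(2*w)) = 1/2)
q(C, M) = 16 + C/2 (q(C, M) = C/2 + 16 = 16 + C/2)
O - q(P(11, 0), o) = 698217 - (16 + (1/2)*(-1)) = 698217 - (16 - 1/2) = 698217 - 1*31/2 = 698217 - 31/2 = 1396403/2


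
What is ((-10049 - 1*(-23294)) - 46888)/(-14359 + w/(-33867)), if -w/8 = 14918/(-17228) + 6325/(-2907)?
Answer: 14265642847098969/6088647739245049 ≈ 2.3430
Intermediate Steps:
w = 304667452/12520449 (w = -8*(14918/(-17228) + 6325/(-2907)) = -8*(14918*(-1/17228) + 6325*(-1/2907)) = -8*(-7459/8614 - 6325/2907) = -8*(-76166863/25040898) = 304667452/12520449 ≈ 24.334)
((-10049 - 1*(-23294)) - 46888)/(-14359 + w/(-33867)) = ((-10049 - 1*(-23294)) - 46888)/(-14359 + (304667452/12520449)/(-33867)) = ((-10049 + 23294) - 46888)/(-14359 + (304667452/12520449)*(-1/33867)) = (13245 - 46888)/(-14359 - 304667452/424030046283) = -33643/(-6088647739245049/424030046283) = -33643*(-424030046283/6088647739245049) = 14265642847098969/6088647739245049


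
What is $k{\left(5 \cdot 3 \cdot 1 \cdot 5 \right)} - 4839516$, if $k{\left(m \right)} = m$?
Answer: $-4839441$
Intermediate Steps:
$k{\left(5 \cdot 3 \cdot 1 \cdot 5 \right)} - 4839516 = 5 \cdot 3 \cdot 1 \cdot 5 - 4839516 = 5 \cdot 3 \cdot 5 - 4839516 = 5 \cdot 15 - 4839516 = 75 - 4839516 = -4839441$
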